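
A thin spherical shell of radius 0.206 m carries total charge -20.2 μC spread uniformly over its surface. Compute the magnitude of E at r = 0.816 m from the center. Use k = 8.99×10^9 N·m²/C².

|E| ≈ 2.73×10^5 N/C

Take a concentric spherical Gaussian surface of radius r = 0.816 m (r > 0.206 m).
The entire shell is enclosed: Q_enc = -2.02×10^-5 C.
Gauss's law: E·4πr² = Q_enc/ε₀.
E = k|Q_enc|/r² = (8.99×10^9)(2.02e-5)/(0.816)² = 2.73×10^5 N/C.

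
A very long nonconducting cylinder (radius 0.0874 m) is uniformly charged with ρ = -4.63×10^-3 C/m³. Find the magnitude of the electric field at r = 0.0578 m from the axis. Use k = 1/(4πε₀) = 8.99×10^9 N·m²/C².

1.51×10^7 N/C

Coaxial Gaussian cylinder, radius r = 0.0578 m, length L (r < R).
Enclosed charge per unit length: λ_enc = ρ·πr² = (-4.63e-3)π(0.0578)² = -4.859×10^-5 C/m.
Since E is radial and uniform over the curved surface, Φ = E·2πrL = Q_enc/ε₀ = λ_enc L/ε₀.
E = 2k|λ_enc|/r = 2(8.99×10^9)(4.859×10^-5)/(0.0578) = 1.51×10^7 N/C.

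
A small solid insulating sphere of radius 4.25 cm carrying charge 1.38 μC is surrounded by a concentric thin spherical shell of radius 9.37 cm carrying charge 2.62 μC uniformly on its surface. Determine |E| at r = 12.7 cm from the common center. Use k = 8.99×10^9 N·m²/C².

Symmetry ⇒ E = E(r) r̂. Gaussian sphere of radius r = 12.7 cm (r > 9.37 cm, enclosing both).
Q_enc = (1.38 μC) + (2.62 μC) = 4.00×10^-6 C.
Gauss's law: E·4πr² = Q_enc/ε₀.
E = k|Q_enc|/r² = (8.99×10^9)(4.00e-6)/(0.127)² = 2.23e6 N/C.

|E| ≈ 2.23×10^6 N/C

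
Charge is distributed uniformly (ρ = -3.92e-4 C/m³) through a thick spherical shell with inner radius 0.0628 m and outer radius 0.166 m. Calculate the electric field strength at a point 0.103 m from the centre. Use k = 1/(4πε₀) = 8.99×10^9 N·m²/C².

1.18×10^6 N/C

By spherical symmetry E is radial; choose a Gaussian sphere of radius r = 0.103 m (within the shell material, 0.0628 m < r < 0.166 m).
Only the shell between 0.0628 m and r is enclosed: Q_enc = ρ·(4π/3)(r³ − a³) = (-3.92×10^-4)·(4π/3)·((0.103)³ − (0.0628)³) = -1.388e-6 C.
Applying ∮E·dA = Q_enc/ε₀ with Φ = E(4πr²):
E = k|Q_enc|/r² = (8.99×10^9)(1.388×10^-6)/(0.103)² = 1.18×10^6 N/C.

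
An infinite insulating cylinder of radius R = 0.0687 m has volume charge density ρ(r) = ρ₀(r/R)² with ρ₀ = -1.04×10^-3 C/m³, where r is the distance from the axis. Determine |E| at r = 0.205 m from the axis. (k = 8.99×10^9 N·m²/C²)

|E| = 6.76e5 N/C

Take a coaxial cylindrical Gaussian surface of radius r = 0.205 m and length L (r > R, full charge per length enclosed).
λ_enc = 2π ∫₀^R ρ₀(r'/R)^2 r' dr' = 2πρ₀R²/4 = -7.71e-6 C/m.
Gauss's law: E·2πrL = λ_enc L/ε₀.
E = 2k|λ_enc|/r = 2(8.99×10^9)(7.71×10^-6)/(0.205) = 6.76×10^5 N/C.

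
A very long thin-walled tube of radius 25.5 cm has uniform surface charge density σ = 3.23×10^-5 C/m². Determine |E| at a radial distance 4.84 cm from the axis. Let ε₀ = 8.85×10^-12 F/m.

E = 0

Coaxial Gaussian cylinder, radius r = 4.84 cm, length L (r < 25.5 cm, inside the shell).
All the surface charge lies outside this cylinder: Q_enc = 0, hence E = 0.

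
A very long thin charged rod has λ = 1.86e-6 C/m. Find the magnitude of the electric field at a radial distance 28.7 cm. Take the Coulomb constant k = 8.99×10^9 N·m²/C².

E ≈ 1.17e5 V/m

By cylindrical symmetry E is radial; use a coaxial Gaussian cylinder of radius 28.7 cm and length L.
Q_enc = λL, so λ_enc = 1.86e-6 C/m.
Applying ∮E·dA = Q_enc/ε₀ with the end caps contributing no flux:
E = 2k|λ_enc|/r = 2(8.99×10^9)(1.86×10^-6)/(0.287) = 1.17×10^5 N/C.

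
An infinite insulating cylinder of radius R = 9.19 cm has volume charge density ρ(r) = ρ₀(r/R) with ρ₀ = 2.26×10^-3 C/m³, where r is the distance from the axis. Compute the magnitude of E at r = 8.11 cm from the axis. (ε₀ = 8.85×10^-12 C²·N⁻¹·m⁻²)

6.09e6 N/C

By cylindrical symmetry E is radial; use a coaxial Gaussian cylinder of radius 8.11 cm and length L (r < R).
Integrating ρ over the cross-section to radius r: λ_enc = (2πρ₀/R) ∫₀^r r'^2 dr' = 2πρ₀ r^3/(3·R) = 2.747×10^-5 C/m.
Since E is radial and uniform over the curved surface, Φ = E·2πrL = Q_enc/ε₀ = λ_enc L/ε₀.
E = |λ_enc|/(2πε₀r) = (2.747e-5)/(2π·8.85×10^-12·0.0811) = 6.09×10^6 N/C.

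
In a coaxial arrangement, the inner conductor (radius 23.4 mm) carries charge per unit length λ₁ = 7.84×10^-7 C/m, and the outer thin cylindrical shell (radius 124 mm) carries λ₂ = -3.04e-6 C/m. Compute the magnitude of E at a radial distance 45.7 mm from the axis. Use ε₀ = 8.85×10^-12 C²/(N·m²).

3.09e5 N/C

Coaxial Gaussian cylinder, radius r = 45.7 mm, length L (between the conductors, 23.4 mm < r < 124 mm).
Only the inner wire is enclosed; the outer shell contributes nothing inside itself. λ_enc = λ₁ = 7.84×10^-7 C/m.
Applying ∮E·dA = Q_enc/ε₀ with the end caps contributing no flux:
E = |λ_enc|/(2πε₀r) = (7.84×10^-7)/(2π·8.85×10^-12·0.0457) = 3.09×10^5 N/C.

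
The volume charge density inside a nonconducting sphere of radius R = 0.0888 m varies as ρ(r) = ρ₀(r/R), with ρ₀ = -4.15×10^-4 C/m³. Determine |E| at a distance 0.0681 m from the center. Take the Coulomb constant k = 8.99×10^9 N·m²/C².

Symmetry ⇒ E = E(r) r̂. Gaussian sphere of radius r = 0.0681 m (r < R).
Q_enc = ∫₀^r ρ(r')·4πr'² dr' = (4πρ₀/R) ∫₀^r r'^3 dr' = 4πρ₀ r^4/(4·R) = -3.158×10^-7 C.
Gauss's law: E·4πr² = Q_enc/ε₀.
E = k|Q_enc|/r² = (8.99×10^9)(3.158×10^-7)/(0.0681)² = 6.12e5 N/C.

E ≈ 6.12×10^5 V/m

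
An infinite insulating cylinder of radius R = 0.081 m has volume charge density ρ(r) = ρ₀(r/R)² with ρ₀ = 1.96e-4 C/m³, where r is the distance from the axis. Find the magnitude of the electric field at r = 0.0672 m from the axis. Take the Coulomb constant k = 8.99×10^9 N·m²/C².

E = 2.56e5 N/C

Choose a coaxial cylinder of radius r = 0.0672 m (arbitrary length L) as the Gaussian surface (r < R).
Integrating ρ over the cross-section to radius r: λ_enc = (2πρ₀/R²) ∫₀^r r'^3 dr' = 2πρ₀ r^4/(4·R²) = 9.569e-7 C/m.
By Gauss's law (flux through the curved wall only), E·2πrL = λ_enc L/ε₀.
E = 2k|λ_enc|/r = 2(8.99×10^9)(9.569e-7)/(0.0672) = 2.56×10^5 N/C.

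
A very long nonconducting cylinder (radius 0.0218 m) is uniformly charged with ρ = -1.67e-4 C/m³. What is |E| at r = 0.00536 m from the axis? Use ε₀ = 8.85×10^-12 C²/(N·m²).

Take a coaxial cylindrical Gaussian surface of radius r = 0.00536 m and length L (r < R).
Charge inside radius r per length L is ρ·πr²·L, so λ_enc = ρπr² = -1.507×10^-8 C/m.
Applying ∮E·dA = Q_enc/ε₀ with the end caps contributing no flux:
E = |λ_enc|/(2πε₀r) = (1.507×10^-8)/(2π·8.85×10^-12·0.00536) = 5.06×10^4 N/C.

|E| = 5.06e4 N/C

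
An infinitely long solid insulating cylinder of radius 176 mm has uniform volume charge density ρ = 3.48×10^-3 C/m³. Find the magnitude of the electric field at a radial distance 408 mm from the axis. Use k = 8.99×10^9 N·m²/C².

Coaxial Gaussian cylinder, radius r = 408 mm, length L (r > 176 mm, full cross-section enclosed).
λ_enc = ρ·πR² = (3.48×10^-3)π(0.176)² = 3.387×10^-4 C/m.
Since E is radial and uniform over the curved surface, Φ = E·2πrL = Q_enc/ε₀ = λ_enc L/ε₀.
E = 2k|λ_enc|/r = 2(8.99×10^9)(3.387×10^-4)/(0.408) = 1.49×10^7 N/C.

E ≈ 1.49e7 V/m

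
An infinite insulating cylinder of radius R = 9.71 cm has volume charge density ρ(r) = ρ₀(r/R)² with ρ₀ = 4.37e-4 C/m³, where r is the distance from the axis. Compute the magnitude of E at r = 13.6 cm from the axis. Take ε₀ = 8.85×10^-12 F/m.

Take a coaxial cylindrical Gaussian surface of radius r = 13.6 cm and length L (r > R, full charge per length enclosed).
λ_enc = 2π ∫₀^R ρ₀(r'/R)^2 r' dr' = 2πρ₀R²/4 = 6.472e-6 C/m.
Applying ∮E·dA = Q_enc/ε₀ with the end caps contributing no flux:
E = |λ_enc|/(2πε₀r) = (6.472e-6)/(2π·8.85×10^-12·0.136) = 8.56e5 N/C.

E ≈ 8.56×10^5 N/C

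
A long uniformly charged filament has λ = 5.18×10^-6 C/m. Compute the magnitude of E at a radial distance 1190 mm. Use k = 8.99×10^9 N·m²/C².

|E| = 7.83e4 V/m

By cylindrical symmetry E is radial; use a coaxial Gaussian cylinder of radius 1190 mm and length L.
Q_enc = λL, so λ_enc = 5.18×10^-6 C/m.
Applying ∮E·dA = Q_enc/ε₀ with the end caps contributing no flux:
E = 2k|λ_enc|/r = 2(8.99×10^9)(5.18×10^-6)/(1.19) = 7.83×10^4 N/C.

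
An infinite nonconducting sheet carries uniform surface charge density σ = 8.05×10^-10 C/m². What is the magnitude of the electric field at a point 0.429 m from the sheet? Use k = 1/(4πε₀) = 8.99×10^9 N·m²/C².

|E| ≈ 45.5 V/m

Choose a cylindrical pillbox piercing the sheet, end faces (area A) parallel to it.
Only the two end caps contribute flux: Φ = 2EA. With Q_enc = σA, Gauss's law gives E = |σ|/(2ε₀).
E = 2πk|σ| = 2π(8.99×10^9)(8.05×10^-10) = 45.5 N/C.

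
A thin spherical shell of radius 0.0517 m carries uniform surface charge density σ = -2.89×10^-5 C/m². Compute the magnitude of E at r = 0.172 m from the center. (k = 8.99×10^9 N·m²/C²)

Take a concentric spherical Gaussian surface of radius r = 0.172 m (r > 0.0517 m).
The entire shell is enclosed: Q_enc = σ·4πR² = (-2.89×10^-5)·4π·(0.0517)² = -9.707×10^-7 C.
By Gauss's law, ∮E·dA = E·4πr² = Q_enc/ε₀.
E = k|Q_enc|/r² = (8.99×10^9)(9.707×10^-7)/(0.172)² = 2.95×10^5 N/C.

|E| ≈ 2.95×10^5 V/m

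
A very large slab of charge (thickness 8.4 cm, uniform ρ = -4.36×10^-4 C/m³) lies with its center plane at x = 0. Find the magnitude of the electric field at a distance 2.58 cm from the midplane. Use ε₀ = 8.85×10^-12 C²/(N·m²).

By symmetry E is perpendicular to the slab. A Gaussian pillbox from −2.58 cm to +2.58 cm (face area A) lies entirely within the slab.
Q_enc = ρ·(2x)·A and flux = 2EA, so 2EA = 2ρxA/ε₀ ⇒ E = |ρ|x/ε₀.
E = (4.36×10^-4)(0.0258)/(8.85×10^-12) = 1.27e6 N/C.

E = 1.27×10^6 N/C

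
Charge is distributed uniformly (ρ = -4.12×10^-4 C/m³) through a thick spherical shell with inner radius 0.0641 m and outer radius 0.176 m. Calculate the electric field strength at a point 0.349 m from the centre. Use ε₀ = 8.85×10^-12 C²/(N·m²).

Use a concentric Gaussian sphere at r = 0.349 m (r > 0.176 m, enclosing the whole shell).
Q_enc = ρ·(4π/3)(b³ − a³) = (-4.12e-4)·(4π/3)·((0.176)³ − (0.0641)³) = -8.954×10^-6 C.
Since E is radial and uniform over the Gaussian sphere, Φ = E·4πr² = Q_enc/ε₀.
E = |Q_enc|/(4πε₀r²) = (8.954×10^-6)/(4π·8.85×10^-12·(0.349)²) = 6.61×10^5 N/C.

|E| = 6.61×10^5 N/C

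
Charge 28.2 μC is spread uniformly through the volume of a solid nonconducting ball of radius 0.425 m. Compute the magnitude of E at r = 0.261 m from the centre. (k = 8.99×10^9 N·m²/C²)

By spherical symmetry E is radial; choose a Gaussian sphere of radius r = 0.261 m (r < R).
Only the charge within r is enclosed: Q_enc = Q·(r/R)³ = (28.2 μC)·(0.261 m/0.425 m)³ = 6.531e-6 C.
Applying ∮E·dA = Q_enc/ε₀ with Φ = E(4πr²):
E = k|Q_enc|/r² = (8.99×10^9)(6.531e-6)/(0.261)² = 8.62×10^5 N/C.

E ≈ 8.62×10^5 N/C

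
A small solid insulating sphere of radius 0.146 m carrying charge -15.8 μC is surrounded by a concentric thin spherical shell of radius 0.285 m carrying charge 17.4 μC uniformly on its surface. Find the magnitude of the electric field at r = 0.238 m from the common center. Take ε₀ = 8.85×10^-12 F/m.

E ≈ 2.51e6 V/m

Symmetry ⇒ E = E(r) r̂. Gaussian sphere of radius r = 0.238 m (between the bodies, 0.146 m < r < 0.285 m).
The shell at 0.285 m lies outside the Gaussian surface, so Q_enc = -15.8 μC = -1.58e-5 C.
By Gauss's law, ∮E·dA = E·4πr² = Q_enc/ε₀.
E = |Q_enc|/(4πε₀r²) = (1.58×10^-5)/(4π·8.85×10^-12·(0.238)²) = 2.51e6 N/C.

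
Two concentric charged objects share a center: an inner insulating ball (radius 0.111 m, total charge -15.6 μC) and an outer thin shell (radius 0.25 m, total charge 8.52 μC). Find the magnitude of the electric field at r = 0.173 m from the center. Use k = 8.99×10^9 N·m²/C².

Symmetry ⇒ E = E(r) r̂. Gaussian sphere of radius r = 0.173 m (between the bodies, 0.111 m < r < 0.25 m).
The shell at 0.25 m lies outside the Gaussian surface, so Q_enc = -15.6 μC = -1.56e-5 C.
Since E is radial and uniform over the Gaussian sphere, Φ = E·4πr² = Q_enc/ε₀.
E = k|Q_enc|/r² = (8.99×10^9)(1.56e-5)/(0.173)² = 4.69×10^6 N/C.

E = 4.69e6 N/C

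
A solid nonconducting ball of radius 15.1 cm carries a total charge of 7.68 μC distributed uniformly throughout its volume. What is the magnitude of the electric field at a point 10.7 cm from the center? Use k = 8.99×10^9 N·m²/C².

Use a concentric Gaussian sphere at r = 10.7 cm (r < R).
For a uniform sphere the enclosed fraction is (r/R)³, so Q_enc = (7.68 μC)(0.107/0.151)³ = 2.733×10^-6 C.
Gauss's law: E·4πr² = Q_enc/ε₀.
E = k|Q_enc|/r² = (8.99×10^9)(2.733e-6)/(0.107)² = 2.15×10^6 N/C.

|E| ≈ 2.15×10^6 V/m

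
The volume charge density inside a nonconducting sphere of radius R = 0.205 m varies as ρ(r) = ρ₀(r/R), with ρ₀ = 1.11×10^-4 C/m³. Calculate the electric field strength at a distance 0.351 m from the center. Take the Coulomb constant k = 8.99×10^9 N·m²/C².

Use a concentric Gaussian sphere at r = 0.351 m (r > R, all charge enclosed).
Q_enc = 4π ∫₀^R ρ₀(r'/R)^1 r'² dr' = 4πρ₀R³/4 = 3.004e-6 C.
Applying ∮E·dA = Q_enc/ε₀ with Φ = E(4πr²):
E = k|Q_enc|/r² = (8.99×10^9)(3.004×10^-6)/(0.351)² = 2.19×10^5 N/C.

2.19×10^5 N/C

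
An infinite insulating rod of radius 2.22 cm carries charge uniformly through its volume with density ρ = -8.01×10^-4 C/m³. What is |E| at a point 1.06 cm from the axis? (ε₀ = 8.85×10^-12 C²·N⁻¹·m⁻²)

|E| = 4.80×10^5 V/m

By cylindrical symmetry E is radial; use a coaxial Gaussian cylinder of radius 1.06 cm and length L (r < R).
Charge inside radius r per length L is ρ·πr²·L, so λ_enc = ρπr² = -2.827×10^-7 C/m.
Gauss's law: E·2πrL = λ_enc L/ε₀.
E = |λ_enc|/(2πε₀r) = (2.827e-7)/(2π·8.85×10^-12·0.0106) = 4.80×10^5 N/C.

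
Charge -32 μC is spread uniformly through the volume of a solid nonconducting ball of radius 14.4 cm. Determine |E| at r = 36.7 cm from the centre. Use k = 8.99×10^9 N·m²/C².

Use a concentric Gaussian sphere at r = 36.7 cm (r > R, so the entire charge is enclosed).
Q_enc = -32 μC = -3.20×10^-5 C.
Since E is radial and uniform over the Gaussian sphere, Φ = E·4πr² = Q_enc/ε₀.
E = k|Q_enc|/r² = (8.99×10^9)(3.20×10^-5)/(0.367)² = 2.14e6 N/C.

E = 2.14×10^6 V/m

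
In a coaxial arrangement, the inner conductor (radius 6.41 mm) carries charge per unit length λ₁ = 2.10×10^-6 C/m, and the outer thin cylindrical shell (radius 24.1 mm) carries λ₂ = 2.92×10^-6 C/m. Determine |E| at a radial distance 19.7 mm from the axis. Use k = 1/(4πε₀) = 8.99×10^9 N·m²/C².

|E| ≈ 1.92×10^6 N/C

Choose a coaxial cylinder of radius r = 19.7 mm (arbitrary length L) as the Gaussian surface (between the conductors, 6.41 mm < r < 24.1 mm).
The shell at 24.1 mm lies outside the Gaussian surface, so λ_enc = λ₁ = 2.10×10^-6 C/m.
Applying ∮E·dA = Q_enc/ε₀ with the end caps contributing no flux:
E = 2k|λ_enc|/r = 2(8.99×10^9)(2.10×10^-6)/(0.0197) = 1.92×10^6 N/C.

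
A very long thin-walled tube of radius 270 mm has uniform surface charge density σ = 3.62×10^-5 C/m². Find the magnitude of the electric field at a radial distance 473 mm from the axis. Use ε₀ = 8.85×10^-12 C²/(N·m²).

|E| ≈ 2.33e6 N/C

Coaxial Gaussian cylinder, radius r = 473 mm, length L (r > 270 mm).
The whole shell is enclosed: λ_enc = σ·2πR = (3.62×10^-5)·2π·(0.27) = 6.141×10^-5 C/m.
Applying ∮E·dA = Q_enc/ε₀ with the end caps contributing no flux:
E = |λ_enc|/(2πε₀r) = (6.141e-5)/(2π·8.85×10^-12·0.473) = 2.33×10^6 N/C.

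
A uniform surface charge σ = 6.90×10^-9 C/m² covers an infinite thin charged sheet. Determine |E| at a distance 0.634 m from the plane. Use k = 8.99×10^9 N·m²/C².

390 N/C

Choose a cylindrical pillbox piercing the sheet, end faces (area A) parallel to it.
Only the two end caps contribute flux: Φ = 2EA. With Q_enc = σA, Gauss's law gives E = |σ|/(2ε₀).
E = 2πk|σ| = 2π(8.99×10^9)(6.90e-9) = 390 N/C.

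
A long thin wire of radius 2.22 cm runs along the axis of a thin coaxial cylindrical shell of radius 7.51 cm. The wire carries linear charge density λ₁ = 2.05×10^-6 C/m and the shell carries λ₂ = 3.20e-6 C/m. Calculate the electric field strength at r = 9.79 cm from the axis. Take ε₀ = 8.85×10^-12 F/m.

Coaxial Gaussian cylinder, radius r = 9.79 cm, length L (r > 7.51 cm, enclosing both).
λ_enc = λ₁ + λ₂ = (2.05e-6) + (3.20e-6) = 5.25e-6 C/m.
Since E is radial and uniform over the curved surface, Φ = E·2πrL = Q_enc/ε₀ = λ_enc L/ε₀.
E = |λ_enc|/(2πε₀r) = (5.25e-6)/(2π·8.85×10^-12·0.0979) = 9.64×10^5 N/C.

|E| = 9.64×10^5 N/C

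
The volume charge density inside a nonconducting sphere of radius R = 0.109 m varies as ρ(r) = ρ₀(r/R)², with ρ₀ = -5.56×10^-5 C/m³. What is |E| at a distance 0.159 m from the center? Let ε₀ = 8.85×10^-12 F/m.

E ≈ 6.44e4 V/m

Use a concentric Gaussian sphere at r = 0.159 m (r > R, all charge enclosed).
Q_enc = 4π ∫₀^R ρ₀(r'/R)^2 r'² dr' = 4πρ₀R³/5 = -1.81×10^-7 C.
By Gauss's law, ∮E·dA = E·4πr² = Q_enc/ε₀.
E = |Q_enc|/(4πε₀r²) = (1.81e-7)/(4π·8.85×10^-12·(0.159)²) = 6.44×10^4 N/C.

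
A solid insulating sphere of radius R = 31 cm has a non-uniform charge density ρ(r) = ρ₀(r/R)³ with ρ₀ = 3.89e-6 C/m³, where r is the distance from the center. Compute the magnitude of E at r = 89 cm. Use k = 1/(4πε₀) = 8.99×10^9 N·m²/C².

By spherical symmetry E is radial; choose a Gaussian sphere of radius r = 89 cm (r > R, all charge enclosed).
Q_enc = 4π ∫₀^R ρ₀(r'/R)^3 r'² dr' = 4πρ₀R³/6 = 2.427×10^-7 C.
Gauss's law: E·4πr² = Q_enc/ε₀.
E = k|Q_enc|/r² = (8.99×10^9)(2.427×10^-7)/(0.89)² = 2.75×10^3 N/C.

2.75×10^3 V/m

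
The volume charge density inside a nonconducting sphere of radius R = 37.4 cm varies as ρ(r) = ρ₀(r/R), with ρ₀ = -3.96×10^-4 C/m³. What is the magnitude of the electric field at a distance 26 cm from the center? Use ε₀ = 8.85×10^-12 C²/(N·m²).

2.02e6 N/C

Symmetry ⇒ E = E(r) r̂. Gaussian sphere of radius r = 26 cm (r < R).
Integrate the density: Q_enc = 4π ∫₀^r ρ₀(r'/R)^1 r'² dr' = 4πρ₀ r^4/(4·R) = -1.52×10^-5 C.
Since E is radial and uniform over the Gaussian sphere, Φ = E·4πr² = Q_enc/ε₀.
E = |Q_enc|/(4πε₀r²) = (1.52e-5)/(4π·8.85×10^-12·(0.26)²) = 2.02×10^6 N/C.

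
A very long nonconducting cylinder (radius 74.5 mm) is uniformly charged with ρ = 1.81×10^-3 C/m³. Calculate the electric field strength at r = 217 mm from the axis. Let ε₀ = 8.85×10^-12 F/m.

E ≈ 2.62×10^6 N/C

Choose a coaxial cylinder of radius r = 217 mm (arbitrary length L) as the Gaussian surface (r > 74.5 mm, full cross-section enclosed).
λ_enc = ρ·πR² = (1.81e-3)π(0.0745)² = 3.156e-5 C/m.
Gauss's law: E·2πrL = λ_enc L/ε₀.
E = |λ_enc|/(2πε₀r) = (3.156×10^-5)/(2π·8.85×10^-12·0.217) = 2.62×10^6 N/C.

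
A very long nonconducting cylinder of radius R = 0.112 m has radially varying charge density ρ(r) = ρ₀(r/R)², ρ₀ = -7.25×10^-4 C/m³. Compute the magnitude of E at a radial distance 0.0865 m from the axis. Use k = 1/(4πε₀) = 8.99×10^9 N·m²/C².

By cylindrical symmetry E is radial; use a coaxial Gaussian cylinder of radius 0.0865 m and length L (r < R).
λ_enc = ∫₀^r ρ(r')·2πr' dr' = (2πρ₀/R²)·r^4/4 = -5.083e-6 C/m.
By Gauss's law (flux through the curved wall only), E·2πrL = λ_enc L/ε₀.
E = 2k|λ_enc|/r = 2(8.99×10^9)(5.083e-6)/(0.0865) = 1.06e6 N/C.

|E| = 1.06e6 N/C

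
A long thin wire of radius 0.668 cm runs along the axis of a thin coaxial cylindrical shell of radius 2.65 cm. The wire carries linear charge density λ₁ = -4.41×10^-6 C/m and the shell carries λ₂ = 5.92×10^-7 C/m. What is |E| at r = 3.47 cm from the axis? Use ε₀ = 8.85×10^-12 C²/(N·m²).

By cylindrical symmetry E is radial; use a coaxial Gaussian cylinder of radius 3.47 cm and length L (r > 2.65 cm, enclosing both).
λ_enc = λ₁ + λ₂ = (-4.41e-6) + (5.92×10^-7) = -3.818e-6 C/m.
Since E is radial and uniform over the curved surface, Φ = E·2πrL = Q_enc/ε₀ = λ_enc L/ε₀.
E = |λ_enc|/(2πε₀r) = (3.818×10^-6)/(2π·8.85×10^-12·0.0347) = 1.98×10^6 N/C.

E ≈ 1.98×10^6 N/C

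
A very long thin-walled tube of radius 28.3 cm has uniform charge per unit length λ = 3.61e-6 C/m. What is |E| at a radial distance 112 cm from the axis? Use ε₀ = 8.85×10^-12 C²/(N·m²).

By cylindrical symmetry E is radial; use a coaxial Gaussian cylinder of radius 112 cm and length L (r > 28.3 cm).
The full line charge is enclosed: λ_enc = 3.61e-6 C/m.
By Gauss's law (flux through the curved wall only), E·2πrL = λ_enc L/ε₀.
E = |λ_enc|/(2πε₀r) = (3.61×10^-6)/(2π·8.85×10^-12·1.12) = 5.80×10^4 N/C.

|E| ≈ 5.80×10^4 V/m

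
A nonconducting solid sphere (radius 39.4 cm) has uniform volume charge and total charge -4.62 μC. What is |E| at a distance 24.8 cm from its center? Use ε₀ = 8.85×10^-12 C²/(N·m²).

|E| ≈ 1.68×10^5 N/C

Symmetry ⇒ E = E(r) r̂. Gaussian sphere of radius r = 24.8 cm (r < R).
Only the charge within r is enclosed: Q_enc = Q·(r/R)³ = (-4.62 μC)·(24.8 cm/39.4 cm)³ = -1.152×10^-6 C.
By Gauss's law, ∮E·dA = E·4πr² = Q_enc/ε₀.
E = |Q_enc|/(4πε₀r²) = (1.152e-6)/(4π·8.85×10^-12·(0.248)²) = 1.68×10^5 N/C.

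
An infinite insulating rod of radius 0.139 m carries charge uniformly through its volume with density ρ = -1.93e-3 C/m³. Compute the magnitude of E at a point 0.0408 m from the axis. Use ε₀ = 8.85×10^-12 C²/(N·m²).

|E| ≈ 4.45e6 N/C

Coaxial Gaussian cylinder, radius r = 0.0408 m, length L (r < R).
Enclosed charge per unit length: λ_enc = ρ·πr² = (-1.93e-3)π(0.0408)² = -1.009×10^-5 C/m.
By Gauss's law (flux through the curved wall only), E·2πrL = λ_enc L/ε₀.
E = |λ_enc|/(2πε₀r) = (1.009×10^-5)/(2π·8.85×10^-12·0.0408) = 4.45e6 N/C.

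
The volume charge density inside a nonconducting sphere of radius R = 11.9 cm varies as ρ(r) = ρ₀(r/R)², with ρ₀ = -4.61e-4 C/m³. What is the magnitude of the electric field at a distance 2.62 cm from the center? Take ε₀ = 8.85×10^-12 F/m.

|E| = 1.32×10^4 N/C

Symmetry ⇒ E = E(r) r̂. Gaussian sphere of radius r = 2.62 cm (r < R).
Q_enc = ∫₀^r ρ(r')·4πr'² dr' = (4πρ₀/R²) ∫₀^r r'^4 dr' = 4πρ₀ r^5/(5·R²) = -1.01×10^-9 C.
Applying ∮E·dA = Q_enc/ε₀ with Φ = E(4πr²):
E = |Q_enc|/(4πε₀r²) = (1.01×10^-9)/(4π·8.85×10^-12·(0.0262)²) = 1.32×10^4 N/C.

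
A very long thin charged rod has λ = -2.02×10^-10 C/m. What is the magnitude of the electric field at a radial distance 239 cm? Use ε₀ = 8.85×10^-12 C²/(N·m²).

Coaxial Gaussian cylinder, radius r = 239 cm, length L.
Q_enc = λL, so λ_enc = -2.02e-10 C/m.
Applying ∮E·dA = Q_enc/ε₀ with the end caps contributing no flux:
E = |λ_enc|/(2πε₀r) = (2.02e-10)/(2π·8.85×10^-12·2.39) = 1.52 N/C.

E = 1.52 N/C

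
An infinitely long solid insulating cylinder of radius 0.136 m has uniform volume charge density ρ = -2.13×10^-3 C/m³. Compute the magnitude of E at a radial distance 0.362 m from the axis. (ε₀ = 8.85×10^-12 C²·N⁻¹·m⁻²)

|E| = 6.15e6 N/C

Choose a coaxial cylinder of radius r = 0.362 m (arbitrary length L) as the Gaussian surface (r > 0.136 m, full cross-section enclosed).
λ_enc = ρ·πR² = (-2.13×10^-3)π(0.136)² = -1.238×10^-4 C/m.
By Gauss's law (flux through the curved wall only), E·2πrL = λ_enc L/ε₀.
E = |λ_enc|/(2πε₀r) = (1.238×10^-4)/(2π·8.85×10^-12·0.362) = 6.15e6 N/C.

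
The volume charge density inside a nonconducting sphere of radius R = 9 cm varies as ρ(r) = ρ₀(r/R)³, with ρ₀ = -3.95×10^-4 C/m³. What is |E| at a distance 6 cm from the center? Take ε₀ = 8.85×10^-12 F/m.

By spherical symmetry E is radial; choose a Gaussian sphere of radius r = 6 cm (r < R).
Q_enc = ∫₀^r ρ(r')·4πr'² dr' = (4πρ₀/R³) ∫₀^r r'^5 dr' = 4πρ₀ r^6/(6·R³) = -5.295×10^-8 C.
By Gauss's law, ∮E·dA = E·4πr² = Q_enc/ε₀.
E = |Q_enc|/(4πε₀r²) = (5.295×10^-8)/(4π·8.85×10^-12·(0.06)²) = 1.32×10^5 N/C.

|E| = 1.32e5 V/m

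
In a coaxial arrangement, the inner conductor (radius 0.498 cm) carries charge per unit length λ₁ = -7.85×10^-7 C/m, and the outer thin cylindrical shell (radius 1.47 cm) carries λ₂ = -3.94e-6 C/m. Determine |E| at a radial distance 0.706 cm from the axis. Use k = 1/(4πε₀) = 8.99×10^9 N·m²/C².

Choose a coaxial cylinder of radius r = 0.706 cm (arbitrary length L) as the Gaussian surface (between the conductors, 0.498 cm < r < 1.47 cm).
Only the inner wire is enclosed; the outer shell contributes nothing inside itself. λ_enc = λ₁ = -7.85e-7 C/m.
Since E is radial and uniform over the curved surface, Φ = E·2πrL = Q_enc/ε₀ = λ_enc L/ε₀.
E = 2k|λ_enc|/r = 2(8.99×10^9)(7.85×10^-7)/(0.00706) = 2.00e6 N/C.

E ≈ 2.00×10^6 N/C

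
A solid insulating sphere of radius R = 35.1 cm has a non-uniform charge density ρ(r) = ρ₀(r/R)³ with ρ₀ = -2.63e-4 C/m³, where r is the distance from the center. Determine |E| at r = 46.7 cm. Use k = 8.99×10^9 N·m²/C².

E ≈ 9.82e5 V/m

Take a concentric spherical Gaussian surface of radius r = 46.7 cm (r > R, all charge enclosed).
Q_enc = 4π ∫₀^R ρ₀(r'/R)^3 r'² dr' = 4πρ₀R³/6 = -2.382×10^-5 C.
By Gauss's law, ∮E·dA = E·4πr² = Q_enc/ε₀.
E = k|Q_enc|/r² = (8.99×10^9)(2.382e-5)/(0.467)² = 9.82×10^5 N/C.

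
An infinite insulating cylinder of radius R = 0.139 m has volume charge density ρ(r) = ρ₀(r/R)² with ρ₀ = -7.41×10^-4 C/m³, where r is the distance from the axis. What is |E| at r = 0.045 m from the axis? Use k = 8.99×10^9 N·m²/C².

E ≈ 9.87e4 N/C

Take a coaxial cylindrical Gaussian surface of radius r = 0.045 m and length L (r < R).
λ_enc = ∫₀^r ρ(r')·2πr' dr' = (2πρ₀/R²)·r^4/4 = -2.47e-7 C/m.
By Gauss's law (flux through the curved wall only), E·2πrL = λ_enc L/ε₀.
E = 2k|λ_enc|/r = 2(8.99×10^9)(2.47e-7)/(0.045) = 9.87×10^4 N/C.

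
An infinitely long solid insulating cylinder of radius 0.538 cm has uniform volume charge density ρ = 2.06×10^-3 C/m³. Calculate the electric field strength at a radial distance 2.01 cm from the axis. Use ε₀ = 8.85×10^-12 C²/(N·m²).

|E| ≈ 1.68×10^5 N/C

Coaxial Gaussian cylinder, radius r = 2.01 cm, length L (r > 0.538 cm, full cross-section enclosed).
λ_enc = ρ·πR² = (2.06×10^-3)π(0.00538)² = 1.873×10^-7 C/m.
Since E is radial and uniform over the curved surface, Φ = E·2πrL = Q_enc/ε₀ = λ_enc L/ε₀.
E = |λ_enc|/(2πε₀r) = (1.873×10^-7)/(2π·8.85×10^-12·0.0201) = 1.68×10^5 N/C.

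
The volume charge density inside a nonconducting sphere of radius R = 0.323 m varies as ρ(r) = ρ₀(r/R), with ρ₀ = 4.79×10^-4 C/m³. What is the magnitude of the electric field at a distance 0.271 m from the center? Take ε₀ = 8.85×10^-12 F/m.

Symmetry ⇒ E = E(r) r̂. Gaussian sphere of radius r = 0.271 m (r < R).
Q_enc = ∫₀^r ρ(r')·4πr'² dr' = (4πρ₀/R) ∫₀^r r'^3 dr' = 4πρ₀ r^4/(4·R) = 2.513e-5 C.
Applying ∮E·dA = Q_enc/ε₀ with Φ = E(4πr²):
E = |Q_enc|/(4πε₀r²) = (2.513e-5)/(4π·8.85×10^-12·(0.271)²) = 3.08e6 N/C.

3.08e6 N/C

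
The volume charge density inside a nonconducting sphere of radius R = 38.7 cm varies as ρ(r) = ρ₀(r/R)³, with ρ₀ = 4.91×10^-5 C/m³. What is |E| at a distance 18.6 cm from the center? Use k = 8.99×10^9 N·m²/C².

|E| = 1.91×10^4 N/C

Take a concentric spherical Gaussian surface of radius r = 18.6 cm (r < R).
Q_enc = ∫₀^r ρ(r')·4πr'² dr' = (4πρ₀/R³) ∫₀^r r'^5 dr' = 4πρ₀ r^6/(6·R³) = 7.347×10^-8 C.
By Gauss's law, ∮E·dA = E·4πr² = Q_enc/ε₀.
E = k|Q_enc|/r² = (8.99×10^9)(7.347×10^-8)/(0.186)² = 1.91e4 N/C.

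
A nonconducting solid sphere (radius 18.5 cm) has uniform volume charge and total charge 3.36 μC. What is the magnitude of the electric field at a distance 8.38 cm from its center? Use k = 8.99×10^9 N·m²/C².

|E| ≈ 4.00×10^5 N/C

By spherical symmetry E is radial; choose a Gaussian sphere of radius r = 8.38 cm (r < R).
For a uniform sphere the enclosed fraction is (r/R)³, so Q_enc = (3.36 μC)(0.0838/0.185)³ = 3.123e-7 C.
Applying ∮E·dA = Q_enc/ε₀ with Φ = E(4πr²):
E = k|Q_enc|/r² = (8.99×10^9)(3.123×10^-7)/(0.0838)² = 4.00×10^5 N/C.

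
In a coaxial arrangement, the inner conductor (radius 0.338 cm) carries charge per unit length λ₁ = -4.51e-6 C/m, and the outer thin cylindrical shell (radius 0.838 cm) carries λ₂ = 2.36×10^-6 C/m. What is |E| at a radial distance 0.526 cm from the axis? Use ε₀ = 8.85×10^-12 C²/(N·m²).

Choose a coaxial cylinder of radius r = 0.526 cm (arbitrary length L) as the Gaussian surface (between the conductors, 0.338 cm < r < 0.838 cm).
Only the inner wire is enclosed; the outer shell contributes nothing inside itself. λ_enc = λ₁ = -4.51×10^-6 C/m.
Since E is radial and uniform over the curved surface, Φ = E·2πrL = Q_enc/ε₀ = λ_enc L/ε₀.
E = |λ_enc|/(2πε₀r) = (4.51e-6)/(2π·8.85×10^-12·0.00526) = 1.54×10^7 N/C.

E = 1.54e7 N/C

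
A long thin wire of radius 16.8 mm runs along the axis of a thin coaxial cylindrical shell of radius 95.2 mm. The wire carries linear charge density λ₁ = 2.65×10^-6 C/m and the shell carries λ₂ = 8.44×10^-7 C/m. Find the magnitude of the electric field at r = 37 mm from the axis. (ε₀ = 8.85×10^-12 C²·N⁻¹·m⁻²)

E = 1.29×10^6 V/m

Take a coaxial cylindrical Gaussian surface of radius r = 37 mm and length L (between the conductors, 16.8 mm < r < 95.2 mm).
The shell at 95.2 mm lies outside the Gaussian surface, so λ_enc = λ₁ = 2.65e-6 C/m.
Applying ∮E·dA = Q_enc/ε₀ with the end caps contributing no flux:
E = |λ_enc|/(2πε₀r) = (2.65e-6)/(2π·8.85×10^-12·0.037) = 1.29×10^6 N/C.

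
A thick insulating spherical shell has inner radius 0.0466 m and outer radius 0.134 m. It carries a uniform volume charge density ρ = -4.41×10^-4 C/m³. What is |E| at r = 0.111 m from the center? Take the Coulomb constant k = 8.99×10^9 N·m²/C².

E ≈ 1.71×10^6 V/m

Symmetry ⇒ E = E(r) r̂. Gaussian sphere of radius r = 0.111 m (within the shell material, 0.0466 m < r < 0.134 m).
Enclosed charge is the volume from a to r: Q_enc = (4π/3)ρ(r³ − a³) = -2.339e-6 C.
Gauss's law: E·4πr² = Q_enc/ε₀.
E = k|Q_enc|/r² = (8.99×10^9)(2.339×10^-6)/(0.111)² = 1.71×10^6 N/C.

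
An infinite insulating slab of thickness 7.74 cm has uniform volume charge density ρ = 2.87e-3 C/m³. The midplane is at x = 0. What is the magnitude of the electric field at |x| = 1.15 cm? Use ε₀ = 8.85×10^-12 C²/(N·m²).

By symmetry E is perpendicular to the slab. A Gaussian pillbox from −1.15 cm to +1.15 cm (face area A) lies entirely within the slab.
Q_enc = ρ·(2x)·A and flux = 2EA, so 2EA = 2ρxA/ε₀ ⇒ E = |ρ|x/ε₀.
E = (2.87e-3)(0.0115)/(8.85×10^-12) = 3.73×10^6 N/C.

|E| ≈ 3.73×10^6 N/C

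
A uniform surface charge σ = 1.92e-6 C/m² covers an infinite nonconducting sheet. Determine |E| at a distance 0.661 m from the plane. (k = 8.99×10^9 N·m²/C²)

Choose a cylindrical pillbox piercing the sheet, end faces (area A) parallel to it.
Only the two end caps contribute flux: Φ = 2EA. With Q_enc = σA, Gauss's law gives E = |σ|/(2ε₀).
E = 2πk|σ| = 2π(8.99×10^9)(1.92×10^-6) = 1.08×10^5 N/C.

E = 1.08×10^5 N/C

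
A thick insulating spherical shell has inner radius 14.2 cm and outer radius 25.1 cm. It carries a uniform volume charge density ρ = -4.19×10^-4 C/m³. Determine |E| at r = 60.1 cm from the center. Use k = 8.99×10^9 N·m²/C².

E ≈ 5.66e5 N/C

Use a concentric Gaussian sphere at r = 60.1 cm (r > 25.1 cm, enclosing the whole shell).
Q_enc = ρ·(4π/3)(b³ − a³) = (-4.19×10^-4)·(4π/3)·((0.251)³ − (0.142)³) = -2.273×10^-5 C.
By Gauss's law, ∮E·dA = E·4πr² = Q_enc/ε₀.
E = k|Q_enc|/r² = (8.99×10^9)(2.273e-5)/(0.601)² = 5.66×10^5 N/C.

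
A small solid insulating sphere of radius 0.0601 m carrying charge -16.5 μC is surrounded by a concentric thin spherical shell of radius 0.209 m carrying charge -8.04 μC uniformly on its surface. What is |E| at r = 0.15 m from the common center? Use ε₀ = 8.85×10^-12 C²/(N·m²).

By spherical symmetry E is radial; choose a Gaussian sphere of radius r = 0.15 m (between the bodies, 0.0601 m < r < 0.209 m).
Only the inner charge is enclosed; the outer shell contributes nothing inside itself. Q_enc = -16.5 μC = -1.65e-5 C.
By Gauss's law, ∮E·dA = E·4πr² = Q_enc/ε₀.
E = |Q_enc|/(4πε₀r²) = (1.65e-5)/(4π·8.85×10^-12·(0.15)²) = 6.59e6 N/C.

E = 6.59×10^6 V/m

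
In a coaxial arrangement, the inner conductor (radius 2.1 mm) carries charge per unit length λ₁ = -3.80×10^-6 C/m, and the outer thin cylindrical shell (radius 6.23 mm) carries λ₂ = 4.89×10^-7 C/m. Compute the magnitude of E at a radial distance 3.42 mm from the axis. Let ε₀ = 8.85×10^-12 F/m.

E = 2.00e7 N/C

Take a coaxial cylindrical Gaussian surface of radius r = 3.42 mm and length L (between the conductors, 2.1 mm < r < 6.23 mm).
Only the inner wire is enclosed; the outer shell contributes nothing inside itself. λ_enc = λ₁ = -3.80×10^-6 C/m.
Gauss's law: E·2πrL = λ_enc L/ε₀.
E = |λ_enc|/(2πε₀r) = (3.80×10^-6)/(2π·8.85×10^-12·0.00342) = 2.00×10^7 N/C.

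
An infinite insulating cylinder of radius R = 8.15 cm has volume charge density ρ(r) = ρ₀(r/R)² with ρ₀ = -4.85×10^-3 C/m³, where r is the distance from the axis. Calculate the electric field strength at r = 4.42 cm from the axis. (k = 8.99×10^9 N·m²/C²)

|E| ≈ 1.78e6 N/C

Coaxial Gaussian cylinder, radius r = 4.42 cm, length L (r < R).
Integrating ρ over the cross-section to radius r: λ_enc = (2πρ₀/R²) ∫₀^r r'^3 dr' = 2πρ₀ r^4/(4·R²) = -4.378e-6 C/m.
Applying ∮E·dA = Q_enc/ε₀ with the end caps contributing no flux:
E = 2k|λ_enc|/r = 2(8.99×10^9)(4.378e-6)/(0.0442) = 1.78×10^6 N/C.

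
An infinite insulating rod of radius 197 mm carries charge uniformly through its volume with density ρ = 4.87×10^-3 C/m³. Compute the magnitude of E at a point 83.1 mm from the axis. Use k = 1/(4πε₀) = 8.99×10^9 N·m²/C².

By cylindrical symmetry E is radial; use a coaxial Gaussian cylinder of radius 83.1 mm and length L (r < R).
Enclosed charge per unit length: λ_enc = ρ·πr² = (4.87e-3)π(0.0831)² = 1.057×10^-4 C/m.
Since E is radial and uniform over the curved surface, Φ = E·2πrL = Q_enc/ε₀ = λ_enc L/ε₀.
E = 2k|λ_enc|/r = 2(8.99×10^9)(1.057e-4)/(0.0831) = 2.29e7 N/C.

|E| = 2.29×10^7 N/C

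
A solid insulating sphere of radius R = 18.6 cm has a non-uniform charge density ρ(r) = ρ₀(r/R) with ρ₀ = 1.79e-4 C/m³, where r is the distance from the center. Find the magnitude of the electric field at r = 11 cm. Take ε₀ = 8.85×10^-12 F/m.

By spherical symmetry E is radial; choose a Gaussian sphere of radius r = 11 cm (r < R).
Q_enc = ∫₀^r ρ(r')·4πr'² dr' = (4πρ₀/R) ∫₀^r r'^3 dr' = 4πρ₀ r^4/(4·R) = 4.427e-7 C.
Gauss's law: E·4πr² = Q_enc/ε₀.
E = |Q_enc|/(4πε₀r²) = (4.427×10^-7)/(4π·8.85×10^-12·(0.11)²) = 3.29×10^5 N/C.

E ≈ 3.29×10^5 N/C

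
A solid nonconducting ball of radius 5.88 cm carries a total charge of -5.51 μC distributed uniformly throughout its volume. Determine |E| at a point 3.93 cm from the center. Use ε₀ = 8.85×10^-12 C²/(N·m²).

Symmetry ⇒ E = E(r) r̂. Gaussian sphere of radius r = 3.93 cm (r < R).
For a uniform sphere the enclosed fraction is (r/R)³, so Q_enc = (-5.51 μC)(0.0393/0.0588)³ = -1.645e-6 C.
Gauss's law: E·4πr² = Q_enc/ε₀.
E = |Q_enc|/(4πε₀r²) = (1.645×10^-6)/(4π·8.85×10^-12·(0.0393)²) = 9.58×10^6 N/C.

E ≈ 9.58×10^6 V/m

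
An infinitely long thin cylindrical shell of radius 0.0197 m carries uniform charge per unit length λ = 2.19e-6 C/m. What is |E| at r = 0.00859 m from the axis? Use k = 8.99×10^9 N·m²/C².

Choose a coaxial cylinder of radius r = 0.00859 m (arbitrary length L) as the Gaussian surface (r < 0.0197 m, inside the shell).
All the surface charge lies outside this cylinder: Q_enc = 0, hence E = 0.

E = 0 (no enclosed charge)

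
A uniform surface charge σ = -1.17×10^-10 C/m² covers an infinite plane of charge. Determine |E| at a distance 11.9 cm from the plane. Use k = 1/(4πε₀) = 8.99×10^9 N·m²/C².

|E| = 6.61 N/C

The symmetry is planar: E is normal to the sheet and the same magnitude on both sides. Take a pillbox straddling the sheet with end-cap area A.
Flux Φ = 2EA and Q_enc = σA, so 2EA = σA/ε₀ ⇒ E = |σ|/(2ε₀), independent of distance.
E = 2πk|σ| = 2π(8.99×10^9)(1.17×10^-10) = 6.61 N/C.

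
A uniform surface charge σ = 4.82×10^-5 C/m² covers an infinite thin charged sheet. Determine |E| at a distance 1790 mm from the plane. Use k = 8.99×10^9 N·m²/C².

Choose a cylindrical pillbox piercing the sheet, end faces (area A) parallel to it.
Flux Φ = 2EA and Q_enc = σA, so 2EA = σA/ε₀ ⇒ E = |σ|/(2ε₀), independent of distance.
E = 2πk|σ| = 2π(8.99×10^9)(4.82×10^-5) = 2.72×10^6 N/C.

|E| = 2.72×10^6 N/C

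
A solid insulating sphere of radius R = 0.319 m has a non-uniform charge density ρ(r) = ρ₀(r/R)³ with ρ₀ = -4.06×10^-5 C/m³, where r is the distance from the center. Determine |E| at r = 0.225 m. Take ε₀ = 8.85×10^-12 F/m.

Symmetry ⇒ E = E(r) r̂. Gaussian sphere of radius r = 0.225 m (r < R).
Integrate the density: Q_enc = 4π ∫₀^r ρ₀(r'/R)^3 r'² dr' = 4πρ₀ r^6/(6·R³) = -3.399e-7 C.
Since E is radial and uniform over the Gaussian sphere, Φ = E·4πr² = Q_enc/ε₀.
E = |Q_enc|/(4πε₀r²) = (3.399e-7)/(4π·8.85×10^-12·(0.225)²) = 6.04e4 N/C.

6.04×10^4 V/m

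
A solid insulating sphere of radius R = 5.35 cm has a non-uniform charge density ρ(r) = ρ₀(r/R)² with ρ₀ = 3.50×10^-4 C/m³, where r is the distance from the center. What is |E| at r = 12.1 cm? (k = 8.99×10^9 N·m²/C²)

Take a concentric spherical Gaussian surface of radius r = 12.1 cm (r > R, all charge enclosed).
Q_enc = 4π ∫₀^R ρ₀(r'/R)^2 r'² dr' = 4πρ₀R³/5 = 1.347e-7 C.
By Gauss's law, ∮E·dA = E·4πr² = Q_enc/ε₀.
E = k|Q_enc|/r² = (8.99×10^9)(1.347×10^-7)/(0.121)² = 8.27×10^4 N/C.

8.27×10^4 V/m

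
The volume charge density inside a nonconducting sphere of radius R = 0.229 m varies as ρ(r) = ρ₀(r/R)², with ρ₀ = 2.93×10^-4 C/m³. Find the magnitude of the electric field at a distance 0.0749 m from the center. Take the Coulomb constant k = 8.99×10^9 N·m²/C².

Use a concentric Gaussian sphere at r = 0.0749 m (r < R).
Integrate the density: Q_enc = 4π ∫₀^r ρ₀(r'/R)^2 r'² dr' = 4πρ₀ r^5/(5·R²) = 3.31e-8 C.
Gauss's law: E·4πr² = Q_enc/ε₀.
E = k|Q_enc|/r² = (8.99×10^9)(3.31e-8)/(0.0749)² = 5.30e4 N/C.

|E| = 5.30e4 V/m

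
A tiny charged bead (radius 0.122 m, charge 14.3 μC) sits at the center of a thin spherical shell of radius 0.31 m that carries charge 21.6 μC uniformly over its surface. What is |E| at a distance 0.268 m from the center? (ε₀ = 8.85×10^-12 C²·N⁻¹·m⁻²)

E = 1.79×10^6 N/C

Use a concentric Gaussian sphere at r = 0.268 m (between the bodies, 0.122 m < r < 0.31 m).
The shell at 0.31 m lies outside the Gaussian surface, so Q_enc = 14.3 μC = 1.43×10^-5 C.
Gauss's law: E·4πr² = Q_enc/ε₀.
E = |Q_enc|/(4πε₀r²) = (1.43×10^-5)/(4π·8.85×10^-12·(0.268)²) = 1.79×10^6 N/C.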